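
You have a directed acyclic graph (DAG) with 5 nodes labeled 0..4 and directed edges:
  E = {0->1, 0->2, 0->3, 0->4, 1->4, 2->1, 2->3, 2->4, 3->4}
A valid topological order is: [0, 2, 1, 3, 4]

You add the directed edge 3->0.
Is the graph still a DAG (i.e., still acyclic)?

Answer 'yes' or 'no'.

Given toposort: [0, 2, 1, 3, 4]
Position of 3: index 3; position of 0: index 0
New edge 3->0: backward (u after v in old order)
Backward edge: old toposort is now invalid. Check if this creates a cycle.
Does 0 already reach 3? Reachable from 0: [0, 1, 2, 3, 4]. YES -> cycle!
Still a DAG? no

Answer: no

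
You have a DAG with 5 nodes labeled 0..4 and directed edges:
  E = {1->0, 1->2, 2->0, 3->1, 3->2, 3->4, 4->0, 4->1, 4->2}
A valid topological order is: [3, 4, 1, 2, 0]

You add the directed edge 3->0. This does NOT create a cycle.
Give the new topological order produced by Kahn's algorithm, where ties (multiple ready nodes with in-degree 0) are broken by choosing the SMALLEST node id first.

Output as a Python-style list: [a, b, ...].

Answer: [3, 4, 1, 2, 0]

Derivation:
Old toposort: [3, 4, 1, 2, 0]
Added edge: 3->0
Position of 3 (0) < position of 0 (4). Old order still valid.
Run Kahn's algorithm (break ties by smallest node id):
  initial in-degrees: [4, 2, 3, 0, 1]
  ready (indeg=0): [3]
  pop 3: indeg[0]->3; indeg[1]->1; indeg[2]->2; indeg[4]->0 | ready=[4] | order so far=[3]
  pop 4: indeg[0]->2; indeg[1]->0; indeg[2]->1 | ready=[1] | order so far=[3, 4]
  pop 1: indeg[0]->1; indeg[2]->0 | ready=[2] | order so far=[3, 4, 1]
  pop 2: indeg[0]->0 | ready=[0] | order so far=[3, 4, 1, 2]
  pop 0: no out-edges | ready=[] | order so far=[3, 4, 1, 2, 0]
  Result: [3, 4, 1, 2, 0]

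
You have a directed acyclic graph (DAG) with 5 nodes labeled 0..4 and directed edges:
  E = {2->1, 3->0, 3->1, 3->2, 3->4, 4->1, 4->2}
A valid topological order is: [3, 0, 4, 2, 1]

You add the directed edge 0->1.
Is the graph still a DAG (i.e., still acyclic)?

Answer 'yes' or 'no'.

Answer: yes

Derivation:
Given toposort: [3, 0, 4, 2, 1]
Position of 0: index 1; position of 1: index 4
New edge 0->1: forward
Forward edge: respects the existing order. Still a DAG, same toposort still valid.
Still a DAG? yes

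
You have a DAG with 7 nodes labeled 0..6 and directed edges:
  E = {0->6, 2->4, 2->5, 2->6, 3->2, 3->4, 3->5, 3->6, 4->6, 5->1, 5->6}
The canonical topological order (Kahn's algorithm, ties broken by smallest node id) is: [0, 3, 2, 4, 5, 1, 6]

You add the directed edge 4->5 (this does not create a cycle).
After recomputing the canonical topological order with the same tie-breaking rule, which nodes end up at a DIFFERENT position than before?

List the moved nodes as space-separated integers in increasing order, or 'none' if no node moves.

Old toposort: [0, 3, 2, 4, 5, 1, 6]
Added edge 4->5
Recompute Kahn (smallest-id tiebreak):
  initial in-degrees: [0, 1, 1, 0, 2, 3, 5]
  ready (indeg=0): [0, 3]
  pop 0: indeg[6]->4 | ready=[3] | order so far=[0]
  pop 3: indeg[2]->0; indeg[4]->1; indeg[5]->2; indeg[6]->3 | ready=[2] | order so far=[0, 3]
  pop 2: indeg[4]->0; indeg[5]->1; indeg[6]->2 | ready=[4] | order so far=[0, 3, 2]
  pop 4: indeg[5]->0; indeg[6]->1 | ready=[5] | order so far=[0, 3, 2, 4]
  pop 5: indeg[1]->0; indeg[6]->0 | ready=[1, 6] | order so far=[0, 3, 2, 4, 5]
  pop 1: no out-edges | ready=[6] | order so far=[0, 3, 2, 4, 5, 1]
  pop 6: no out-edges | ready=[] | order so far=[0, 3, 2, 4, 5, 1, 6]
New canonical toposort: [0, 3, 2, 4, 5, 1, 6]
Compare positions:
  Node 0: index 0 -> 0 (same)
  Node 1: index 5 -> 5 (same)
  Node 2: index 2 -> 2 (same)
  Node 3: index 1 -> 1 (same)
  Node 4: index 3 -> 3 (same)
  Node 5: index 4 -> 4 (same)
  Node 6: index 6 -> 6 (same)
Nodes that changed position: none

Answer: none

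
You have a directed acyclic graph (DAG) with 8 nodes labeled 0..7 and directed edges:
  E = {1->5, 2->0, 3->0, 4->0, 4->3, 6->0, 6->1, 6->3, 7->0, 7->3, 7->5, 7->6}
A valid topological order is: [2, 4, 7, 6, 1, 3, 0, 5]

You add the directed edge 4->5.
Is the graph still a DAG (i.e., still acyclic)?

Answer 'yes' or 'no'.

Answer: yes

Derivation:
Given toposort: [2, 4, 7, 6, 1, 3, 0, 5]
Position of 4: index 1; position of 5: index 7
New edge 4->5: forward
Forward edge: respects the existing order. Still a DAG, same toposort still valid.
Still a DAG? yes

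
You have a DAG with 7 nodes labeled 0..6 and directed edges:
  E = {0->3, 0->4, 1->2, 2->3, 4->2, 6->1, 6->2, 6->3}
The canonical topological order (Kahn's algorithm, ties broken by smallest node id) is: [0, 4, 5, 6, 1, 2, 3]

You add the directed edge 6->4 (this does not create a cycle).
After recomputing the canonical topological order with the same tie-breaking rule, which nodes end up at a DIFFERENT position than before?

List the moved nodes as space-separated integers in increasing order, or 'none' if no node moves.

Answer: 1 4 5 6

Derivation:
Old toposort: [0, 4, 5, 6, 1, 2, 3]
Added edge 6->4
Recompute Kahn (smallest-id tiebreak):
  initial in-degrees: [0, 1, 3, 3, 2, 0, 0]
  ready (indeg=0): [0, 5, 6]
  pop 0: indeg[3]->2; indeg[4]->1 | ready=[5, 6] | order so far=[0]
  pop 5: no out-edges | ready=[6] | order so far=[0, 5]
  pop 6: indeg[1]->0; indeg[2]->2; indeg[3]->1; indeg[4]->0 | ready=[1, 4] | order so far=[0, 5, 6]
  pop 1: indeg[2]->1 | ready=[4] | order so far=[0, 5, 6, 1]
  pop 4: indeg[2]->0 | ready=[2] | order so far=[0, 5, 6, 1, 4]
  pop 2: indeg[3]->0 | ready=[3] | order so far=[0, 5, 6, 1, 4, 2]
  pop 3: no out-edges | ready=[] | order so far=[0, 5, 6, 1, 4, 2, 3]
New canonical toposort: [0, 5, 6, 1, 4, 2, 3]
Compare positions:
  Node 0: index 0 -> 0 (same)
  Node 1: index 4 -> 3 (moved)
  Node 2: index 5 -> 5 (same)
  Node 3: index 6 -> 6 (same)
  Node 4: index 1 -> 4 (moved)
  Node 5: index 2 -> 1 (moved)
  Node 6: index 3 -> 2 (moved)
Nodes that changed position: 1 4 5 6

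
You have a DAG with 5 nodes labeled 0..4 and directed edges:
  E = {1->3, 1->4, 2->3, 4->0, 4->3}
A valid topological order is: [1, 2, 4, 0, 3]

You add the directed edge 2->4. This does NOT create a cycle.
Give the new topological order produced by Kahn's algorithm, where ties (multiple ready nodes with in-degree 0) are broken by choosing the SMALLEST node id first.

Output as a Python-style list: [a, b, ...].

Answer: [1, 2, 4, 0, 3]

Derivation:
Old toposort: [1, 2, 4, 0, 3]
Added edge: 2->4
Position of 2 (1) < position of 4 (2). Old order still valid.
Run Kahn's algorithm (break ties by smallest node id):
  initial in-degrees: [1, 0, 0, 3, 2]
  ready (indeg=0): [1, 2]
  pop 1: indeg[3]->2; indeg[4]->1 | ready=[2] | order so far=[1]
  pop 2: indeg[3]->1; indeg[4]->0 | ready=[4] | order so far=[1, 2]
  pop 4: indeg[0]->0; indeg[3]->0 | ready=[0, 3] | order so far=[1, 2, 4]
  pop 0: no out-edges | ready=[3] | order so far=[1, 2, 4, 0]
  pop 3: no out-edges | ready=[] | order so far=[1, 2, 4, 0, 3]
  Result: [1, 2, 4, 0, 3]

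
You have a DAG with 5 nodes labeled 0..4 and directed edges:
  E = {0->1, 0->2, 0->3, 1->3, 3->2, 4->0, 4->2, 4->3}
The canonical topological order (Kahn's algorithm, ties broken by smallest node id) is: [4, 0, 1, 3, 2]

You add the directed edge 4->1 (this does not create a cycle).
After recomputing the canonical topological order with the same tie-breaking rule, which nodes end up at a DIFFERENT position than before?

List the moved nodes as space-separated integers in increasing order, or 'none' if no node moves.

Answer: none

Derivation:
Old toposort: [4, 0, 1, 3, 2]
Added edge 4->1
Recompute Kahn (smallest-id tiebreak):
  initial in-degrees: [1, 2, 3, 3, 0]
  ready (indeg=0): [4]
  pop 4: indeg[0]->0; indeg[1]->1; indeg[2]->2; indeg[3]->2 | ready=[0] | order so far=[4]
  pop 0: indeg[1]->0; indeg[2]->1; indeg[3]->1 | ready=[1] | order so far=[4, 0]
  pop 1: indeg[3]->0 | ready=[3] | order so far=[4, 0, 1]
  pop 3: indeg[2]->0 | ready=[2] | order so far=[4, 0, 1, 3]
  pop 2: no out-edges | ready=[] | order so far=[4, 0, 1, 3, 2]
New canonical toposort: [4, 0, 1, 3, 2]
Compare positions:
  Node 0: index 1 -> 1 (same)
  Node 1: index 2 -> 2 (same)
  Node 2: index 4 -> 4 (same)
  Node 3: index 3 -> 3 (same)
  Node 4: index 0 -> 0 (same)
Nodes that changed position: none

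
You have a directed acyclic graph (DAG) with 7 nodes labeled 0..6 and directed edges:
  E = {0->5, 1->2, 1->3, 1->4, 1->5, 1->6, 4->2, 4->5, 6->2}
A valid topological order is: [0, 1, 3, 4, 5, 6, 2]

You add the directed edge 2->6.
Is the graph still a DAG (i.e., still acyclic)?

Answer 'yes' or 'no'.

Given toposort: [0, 1, 3, 4, 5, 6, 2]
Position of 2: index 6; position of 6: index 5
New edge 2->6: backward (u after v in old order)
Backward edge: old toposort is now invalid. Check if this creates a cycle.
Does 6 already reach 2? Reachable from 6: [2, 6]. YES -> cycle!
Still a DAG? no

Answer: no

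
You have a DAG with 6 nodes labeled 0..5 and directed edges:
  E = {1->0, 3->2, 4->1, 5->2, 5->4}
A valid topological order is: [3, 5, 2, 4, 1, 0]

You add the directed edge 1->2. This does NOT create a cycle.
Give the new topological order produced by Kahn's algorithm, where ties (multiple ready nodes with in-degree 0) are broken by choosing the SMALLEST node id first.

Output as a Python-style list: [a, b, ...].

Answer: [3, 5, 4, 1, 0, 2]

Derivation:
Old toposort: [3, 5, 2, 4, 1, 0]
Added edge: 1->2
Position of 1 (4) > position of 2 (2). Must reorder: 1 must now come before 2.
Run Kahn's algorithm (break ties by smallest node id):
  initial in-degrees: [1, 1, 3, 0, 1, 0]
  ready (indeg=0): [3, 5]
  pop 3: indeg[2]->2 | ready=[5] | order so far=[3]
  pop 5: indeg[2]->1; indeg[4]->0 | ready=[4] | order so far=[3, 5]
  pop 4: indeg[1]->0 | ready=[1] | order so far=[3, 5, 4]
  pop 1: indeg[0]->0; indeg[2]->0 | ready=[0, 2] | order so far=[3, 5, 4, 1]
  pop 0: no out-edges | ready=[2] | order so far=[3, 5, 4, 1, 0]
  pop 2: no out-edges | ready=[] | order so far=[3, 5, 4, 1, 0, 2]
  Result: [3, 5, 4, 1, 0, 2]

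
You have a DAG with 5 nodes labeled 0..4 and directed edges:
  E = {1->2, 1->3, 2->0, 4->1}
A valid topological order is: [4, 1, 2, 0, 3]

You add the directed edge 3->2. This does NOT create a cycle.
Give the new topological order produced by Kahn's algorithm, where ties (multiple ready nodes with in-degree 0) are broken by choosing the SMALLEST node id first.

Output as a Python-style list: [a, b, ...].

Answer: [4, 1, 3, 2, 0]

Derivation:
Old toposort: [4, 1, 2, 0, 3]
Added edge: 3->2
Position of 3 (4) > position of 2 (2). Must reorder: 3 must now come before 2.
Run Kahn's algorithm (break ties by smallest node id):
  initial in-degrees: [1, 1, 2, 1, 0]
  ready (indeg=0): [4]
  pop 4: indeg[1]->0 | ready=[1] | order so far=[4]
  pop 1: indeg[2]->1; indeg[3]->0 | ready=[3] | order so far=[4, 1]
  pop 3: indeg[2]->0 | ready=[2] | order so far=[4, 1, 3]
  pop 2: indeg[0]->0 | ready=[0] | order so far=[4, 1, 3, 2]
  pop 0: no out-edges | ready=[] | order so far=[4, 1, 3, 2, 0]
  Result: [4, 1, 3, 2, 0]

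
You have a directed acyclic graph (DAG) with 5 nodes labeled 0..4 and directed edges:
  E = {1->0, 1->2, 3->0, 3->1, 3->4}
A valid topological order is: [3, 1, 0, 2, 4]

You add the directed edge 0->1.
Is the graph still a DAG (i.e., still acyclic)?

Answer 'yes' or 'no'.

Given toposort: [3, 1, 0, 2, 4]
Position of 0: index 2; position of 1: index 1
New edge 0->1: backward (u after v in old order)
Backward edge: old toposort is now invalid. Check if this creates a cycle.
Does 1 already reach 0? Reachable from 1: [0, 1, 2]. YES -> cycle!
Still a DAG? no

Answer: no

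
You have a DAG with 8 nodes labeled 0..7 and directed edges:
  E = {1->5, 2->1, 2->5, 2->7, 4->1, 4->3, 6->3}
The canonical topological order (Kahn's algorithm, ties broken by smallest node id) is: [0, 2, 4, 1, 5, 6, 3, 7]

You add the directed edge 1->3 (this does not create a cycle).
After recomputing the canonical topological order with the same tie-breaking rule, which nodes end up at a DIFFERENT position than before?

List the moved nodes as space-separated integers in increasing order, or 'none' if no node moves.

Answer: none

Derivation:
Old toposort: [0, 2, 4, 1, 5, 6, 3, 7]
Added edge 1->3
Recompute Kahn (smallest-id tiebreak):
  initial in-degrees: [0, 2, 0, 3, 0, 2, 0, 1]
  ready (indeg=0): [0, 2, 4, 6]
  pop 0: no out-edges | ready=[2, 4, 6] | order so far=[0]
  pop 2: indeg[1]->1; indeg[5]->1; indeg[7]->0 | ready=[4, 6, 7] | order so far=[0, 2]
  pop 4: indeg[1]->0; indeg[3]->2 | ready=[1, 6, 7] | order so far=[0, 2, 4]
  pop 1: indeg[3]->1; indeg[5]->0 | ready=[5, 6, 7] | order so far=[0, 2, 4, 1]
  pop 5: no out-edges | ready=[6, 7] | order so far=[0, 2, 4, 1, 5]
  pop 6: indeg[3]->0 | ready=[3, 7] | order so far=[0, 2, 4, 1, 5, 6]
  pop 3: no out-edges | ready=[7] | order so far=[0, 2, 4, 1, 5, 6, 3]
  pop 7: no out-edges | ready=[] | order so far=[0, 2, 4, 1, 5, 6, 3, 7]
New canonical toposort: [0, 2, 4, 1, 5, 6, 3, 7]
Compare positions:
  Node 0: index 0 -> 0 (same)
  Node 1: index 3 -> 3 (same)
  Node 2: index 1 -> 1 (same)
  Node 3: index 6 -> 6 (same)
  Node 4: index 2 -> 2 (same)
  Node 5: index 4 -> 4 (same)
  Node 6: index 5 -> 5 (same)
  Node 7: index 7 -> 7 (same)
Nodes that changed position: none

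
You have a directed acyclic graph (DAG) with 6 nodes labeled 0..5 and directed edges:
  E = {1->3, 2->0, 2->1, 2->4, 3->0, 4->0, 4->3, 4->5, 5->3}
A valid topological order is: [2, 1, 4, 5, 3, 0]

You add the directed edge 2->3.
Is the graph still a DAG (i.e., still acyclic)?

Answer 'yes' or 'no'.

Given toposort: [2, 1, 4, 5, 3, 0]
Position of 2: index 0; position of 3: index 4
New edge 2->3: forward
Forward edge: respects the existing order. Still a DAG, same toposort still valid.
Still a DAG? yes

Answer: yes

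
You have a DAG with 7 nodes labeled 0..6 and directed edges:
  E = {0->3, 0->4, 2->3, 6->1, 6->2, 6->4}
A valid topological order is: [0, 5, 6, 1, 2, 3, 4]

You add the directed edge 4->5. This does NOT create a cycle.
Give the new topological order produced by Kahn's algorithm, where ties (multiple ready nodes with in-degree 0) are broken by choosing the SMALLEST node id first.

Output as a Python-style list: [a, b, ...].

Answer: [0, 6, 1, 2, 3, 4, 5]

Derivation:
Old toposort: [0, 5, 6, 1, 2, 3, 4]
Added edge: 4->5
Position of 4 (6) > position of 5 (1). Must reorder: 4 must now come before 5.
Run Kahn's algorithm (break ties by smallest node id):
  initial in-degrees: [0, 1, 1, 2, 2, 1, 0]
  ready (indeg=0): [0, 6]
  pop 0: indeg[3]->1; indeg[4]->1 | ready=[6] | order so far=[0]
  pop 6: indeg[1]->0; indeg[2]->0; indeg[4]->0 | ready=[1, 2, 4] | order so far=[0, 6]
  pop 1: no out-edges | ready=[2, 4] | order so far=[0, 6, 1]
  pop 2: indeg[3]->0 | ready=[3, 4] | order so far=[0, 6, 1, 2]
  pop 3: no out-edges | ready=[4] | order so far=[0, 6, 1, 2, 3]
  pop 4: indeg[5]->0 | ready=[5] | order so far=[0, 6, 1, 2, 3, 4]
  pop 5: no out-edges | ready=[] | order so far=[0, 6, 1, 2, 3, 4, 5]
  Result: [0, 6, 1, 2, 3, 4, 5]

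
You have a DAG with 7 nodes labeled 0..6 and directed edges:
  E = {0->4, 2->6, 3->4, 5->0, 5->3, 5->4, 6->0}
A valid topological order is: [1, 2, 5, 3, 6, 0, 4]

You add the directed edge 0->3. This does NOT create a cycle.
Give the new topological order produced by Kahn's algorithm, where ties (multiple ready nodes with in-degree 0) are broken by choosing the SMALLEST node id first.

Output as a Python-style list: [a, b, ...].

Old toposort: [1, 2, 5, 3, 6, 0, 4]
Added edge: 0->3
Position of 0 (5) > position of 3 (3). Must reorder: 0 must now come before 3.
Run Kahn's algorithm (break ties by smallest node id):
  initial in-degrees: [2, 0, 0, 2, 3, 0, 1]
  ready (indeg=0): [1, 2, 5]
  pop 1: no out-edges | ready=[2, 5] | order so far=[1]
  pop 2: indeg[6]->0 | ready=[5, 6] | order so far=[1, 2]
  pop 5: indeg[0]->1; indeg[3]->1; indeg[4]->2 | ready=[6] | order so far=[1, 2, 5]
  pop 6: indeg[0]->0 | ready=[0] | order so far=[1, 2, 5, 6]
  pop 0: indeg[3]->0; indeg[4]->1 | ready=[3] | order so far=[1, 2, 5, 6, 0]
  pop 3: indeg[4]->0 | ready=[4] | order so far=[1, 2, 5, 6, 0, 3]
  pop 4: no out-edges | ready=[] | order so far=[1, 2, 5, 6, 0, 3, 4]
  Result: [1, 2, 5, 6, 0, 3, 4]

Answer: [1, 2, 5, 6, 0, 3, 4]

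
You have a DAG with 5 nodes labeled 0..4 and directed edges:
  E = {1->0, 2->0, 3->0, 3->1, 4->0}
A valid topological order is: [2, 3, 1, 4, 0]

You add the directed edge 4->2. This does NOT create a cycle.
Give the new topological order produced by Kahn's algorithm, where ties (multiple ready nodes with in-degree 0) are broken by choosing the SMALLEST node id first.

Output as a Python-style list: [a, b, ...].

Old toposort: [2, 3, 1, 4, 0]
Added edge: 4->2
Position of 4 (3) > position of 2 (0). Must reorder: 4 must now come before 2.
Run Kahn's algorithm (break ties by smallest node id):
  initial in-degrees: [4, 1, 1, 0, 0]
  ready (indeg=0): [3, 4]
  pop 3: indeg[0]->3; indeg[1]->0 | ready=[1, 4] | order so far=[3]
  pop 1: indeg[0]->2 | ready=[4] | order so far=[3, 1]
  pop 4: indeg[0]->1; indeg[2]->0 | ready=[2] | order so far=[3, 1, 4]
  pop 2: indeg[0]->0 | ready=[0] | order so far=[3, 1, 4, 2]
  pop 0: no out-edges | ready=[] | order so far=[3, 1, 4, 2, 0]
  Result: [3, 1, 4, 2, 0]

Answer: [3, 1, 4, 2, 0]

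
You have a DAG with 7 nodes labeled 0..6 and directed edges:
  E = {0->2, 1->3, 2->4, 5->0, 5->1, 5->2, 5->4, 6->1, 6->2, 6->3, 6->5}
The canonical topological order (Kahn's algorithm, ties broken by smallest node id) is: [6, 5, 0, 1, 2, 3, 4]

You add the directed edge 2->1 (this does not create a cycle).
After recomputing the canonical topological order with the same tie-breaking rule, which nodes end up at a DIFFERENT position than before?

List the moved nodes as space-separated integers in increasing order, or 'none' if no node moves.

Old toposort: [6, 5, 0, 1, 2, 3, 4]
Added edge 2->1
Recompute Kahn (smallest-id tiebreak):
  initial in-degrees: [1, 3, 3, 2, 2, 1, 0]
  ready (indeg=0): [6]
  pop 6: indeg[1]->2; indeg[2]->2; indeg[3]->1; indeg[5]->0 | ready=[5] | order so far=[6]
  pop 5: indeg[0]->0; indeg[1]->1; indeg[2]->1; indeg[4]->1 | ready=[0] | order so far=[6, 5]
  pop 0: indeg[2]->0 | ready=[2] | order so far=[6, 5, 0]
  pop 2: indeg[1]->0; indeg[4]->0 | ready=[1, 4] | order so far=[6, 5, 0, 2]
  pop 1: indeg[3]->0 | ready=[3, 4] | order so far=[6, 5, 0, 2, 1]
  pop 3: no out-edges | ready=[4] | order so far=[6, 5, 0, 2, 1, 3]
  pop 4: no out-edges | ready=[] | order so far=[6, 5, 0, 2, 1, 3, 4]
New canonical toposort: [6, 5, 0, 2, 1, 3, 4]
Compare positions:
  Node 0: index 2 -> 2 (same)
  Node 1: index 3 -> 4 (moved)
  Node 2: index 4 -> 3 (moved)
  Node 3: index 5 -> 5 (same)
  Node 4: index 6 -> 6 (same)
  Node 5: index 1 -> 1 (same)
  Node 6: index 0 -> 0 (same)
Nodes that changed position: 1 2

Answer: 1 2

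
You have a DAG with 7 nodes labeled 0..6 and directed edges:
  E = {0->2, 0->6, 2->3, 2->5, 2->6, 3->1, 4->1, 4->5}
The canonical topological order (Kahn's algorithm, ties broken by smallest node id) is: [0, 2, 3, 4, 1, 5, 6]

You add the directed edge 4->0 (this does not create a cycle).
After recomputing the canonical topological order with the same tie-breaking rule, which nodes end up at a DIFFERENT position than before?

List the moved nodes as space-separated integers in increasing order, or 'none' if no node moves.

Answer: 0 2 3 4

Derivation:
Old toposort: [0, 2, 3, 4, 1, 5, 6]
Added edge 4->0
Recompute Kahn (smallest-id tiebreak):
  initial in-degrees: [1, 2, 1, 1, 0, 2, 2]
  ready (indeg=0): [4]
  pop 4: indeg[0]->0; indeg[1]->1; indeg[5]->1 | ready=[0] | order so far=[4]
  pop 0: indeg[2]->0; indeg[6]->1 | ready=[2] | order so far=[4, 0]
  pop 2: indeg[3]->0; indeg[5]->0; indeg[6]->0 | ready=[3, 5, 6] | order so far=[4, 0, 2]
  pop 3: indeg[1]->0 | ready=[1, 5, 6] | order so far=[4, 0, 2, 3]
  pop 1: no out-edges | ready=[5, 6] | order so far=[4, 0, 2, 3, 1]
  pop 5: no out-edges | ready=[6] | order so far=[4, 0, 2, 3, 1, 5]
  pop 6: no out-edges | ready=[] | order so far=[4, 0, 2, 3, 1, 5, 6]
New canonical toposort: [4, 0, 2, 3, 1, 5, 6]
Compare positions:
  Node 0: index 0 -> 1 (moved)
  Node 1: index 4 -> 4 (same)
  Node 2: index 1 -> 2 (moved)
  Node 3: index 2 -> 3 (moved)
  Node 4: index 3 -> 0 (moved)
  Node 5: index 5 -> 5 (same)
  Node 6: index 6 -> 6 (same)
Nodes that changed position: 0 2 3 4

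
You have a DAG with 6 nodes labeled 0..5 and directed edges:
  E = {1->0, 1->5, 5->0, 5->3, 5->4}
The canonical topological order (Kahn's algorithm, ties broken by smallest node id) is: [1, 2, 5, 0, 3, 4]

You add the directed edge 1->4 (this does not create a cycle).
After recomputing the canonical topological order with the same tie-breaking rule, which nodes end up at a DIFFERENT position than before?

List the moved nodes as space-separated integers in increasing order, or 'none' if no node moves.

Old toposort: [1, 2, 5, 0, 3, 4]
Added edge 1->4
Recompute Kahn (smallest-id tiebreak):
  initial in-degrees: [2, 0, 0, 1, 2, 1]
  ready (indeg=0): [1, 2]
  pop 1: indeg[0]->1; indeg[4]->1; indeg[5]->0 | ready=[2, 5] | order so far=[1]
  pop 2: no out-edges | ready=[5] | order so far=[1, 2]
  pop 5: indeg[0]->0; indeg[3]->0; indeg[4]->0 | ready=[0, 3, 4] | order so far=[1, 2, 5]
  pop 0: no out-edges | ready=[3, 4] | order so far=[1, 2, 5, 0]
  pop 3: no out-edges | ready=[4] | order so far=[1, 2, 5, 0, 3]
  pop 4: no out-edges | ready=[] | order so far=[1, 2, 5, 0, 3, 4]
New canonical toposort: [1, 2, 5, 0, 3, 4]
Compare positions:
  Node 0: index 3 -> 3 (same)
  Node 1: index 0 -> 0 (same)
  Node 2: index 1 -> 1 (same)
  Node 3: index 4 -> 4 (same)
  Node 4: index 5 -> 5 (same)
  Node 5: index 2 -> 2 (same)
Nodes that changed position: none

Answer: none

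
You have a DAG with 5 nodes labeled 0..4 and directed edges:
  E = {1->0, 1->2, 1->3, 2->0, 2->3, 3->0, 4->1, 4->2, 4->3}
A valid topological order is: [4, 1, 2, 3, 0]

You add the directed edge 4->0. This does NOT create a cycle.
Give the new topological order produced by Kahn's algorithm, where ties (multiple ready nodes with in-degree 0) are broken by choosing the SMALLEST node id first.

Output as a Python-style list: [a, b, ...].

Answer: [4, 1, 2, 3, 0]

Derivation:
Old toposort: [4, 1, 2, 3, 0]
Added edge: 4->0
Position of 4 (0) < position of 0 (4). Old order still valid.
Run Kahn's algorithm (break ties by smallest node id):
  initial in-degrees: [4, 1, 2, 3, 0]
  ready (indeg=0): [4]
  pop 4: indeg[0]->3; indeg[1]->0; indeg[2]->1; indeg[3]->2 | ready=[1] | order so far=[4]
  pop 1: indeg[0]->2; indeg[2]->0; indeg[3]->1 | ready=[2] | order so far=[4, 1]
  pop 2: indeg[0]->1; indeg[3]->0 | ready=[3] | order so far=[4, 1, 2]
  pop 3: indeg[0]->0 | ready=[0] | order so far=[4, 1, 2, 3]
  pop 0: no out-edges | ready=[] | order so far=[4, 1, 2, 3, 0]
  Result: [4, 1, 2, 3, 0]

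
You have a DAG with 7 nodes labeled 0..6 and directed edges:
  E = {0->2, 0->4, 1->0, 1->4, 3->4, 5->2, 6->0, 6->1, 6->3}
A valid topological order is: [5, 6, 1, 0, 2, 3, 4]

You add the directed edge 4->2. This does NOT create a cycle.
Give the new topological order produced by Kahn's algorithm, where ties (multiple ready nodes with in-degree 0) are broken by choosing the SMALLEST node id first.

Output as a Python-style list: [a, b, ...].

Old toposort: [5, 6, 1, 0, 2, 3, 4]
Added edge: 4->2
Position of 4 (6) > position of 2 (4). Must reorder: 4 must now come before 2.
Run Kahn's algorithm (break ties by smallest node id):
  initial in-degrees: [2, 1, 3, 1, 3, 0, 0]
  ready (indeg=0): [5, 6]
  pop 5: indeg[2]->2 | ready=[6] | order so far=[5]
  pop 6: indeg[0]->1; indeg[1]->0; indeg[3]->0 | ready=[1, 3] | order so far=[5, 6]
  pop 1: indeg[0]->0; indeg[4]->2 | ready=[0, 3] | order so far=[5, 6, 1]
  pop 0: indeg[2]->1; indeg[4]->1 | ready=[3] | order so far=[5, 6, 1, 0]
  pop 3: indeg[4]->0 | ready=[4] | order so far=[5, 6, 1, 0, 3]
  pop 4: indeg[2]->0 | ready=[2] | order so far=[5, 6, 1, 0, 3, 4]
  pop 2: no out-edges | ready=[] | order so far=[5, 6, 1, 0, 3, 4, 2]
  Result: [5, 6, 1, 0, 3, 4, 2]

Answer: [5, 6, 1, 0, 3, 4, 2]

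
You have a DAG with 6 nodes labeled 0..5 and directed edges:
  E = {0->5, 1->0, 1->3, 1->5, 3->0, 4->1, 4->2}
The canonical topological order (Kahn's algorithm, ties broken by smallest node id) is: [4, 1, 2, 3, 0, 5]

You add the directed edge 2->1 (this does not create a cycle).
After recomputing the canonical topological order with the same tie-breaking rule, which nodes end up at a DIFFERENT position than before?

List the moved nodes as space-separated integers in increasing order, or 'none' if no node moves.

Old toposort: [4, 1, 2, 3, 0, 5]
Added edge 2->1
Recompute Kahn (smallest-id tiebreak):
  initial in-degrees: [2, 2, 1, 1, 0, 2]
  ready (indeg=0): [4]
  pop 4: indeg[1]->1; indeg[2]->0 | ready=[2] | order so far=[4]
  pop 2: indeg[1]->0 | ready=[1] | order so far=[4, 2]
  pop 1: indeg[0]->1; indeg[3]->0; indeg[5]->1 | ready=[3] | order so far=[4, 2, 1]
  pop 3: indeg[0]->0 | ready=[0] | order so far=[4, 2, 1, 3]
  pop 0: indeg[5]->0 | ready=[5] | order so far=[4, 2, 1, 3, 0]
  pop 5: no out-edges | ready=[] | order so far=[4, 2, 1, 3, 0, 5]
New canonical toposort: [4, 2, 1, 3, 0, 5]
Compare positions:
  Node 0: index 4 -> 4 (same)
  Node 1: index 1 -> 2 (moved)
  Node 2: index 2 -> 1 (moved)
  Node 3: index 3 -> 3 (same)
  Node 4: index 0 -> 0 (same)
  Node 5: index 5 -> 5 (same)
Nodes that changed position: 1 2

Answer: 1 2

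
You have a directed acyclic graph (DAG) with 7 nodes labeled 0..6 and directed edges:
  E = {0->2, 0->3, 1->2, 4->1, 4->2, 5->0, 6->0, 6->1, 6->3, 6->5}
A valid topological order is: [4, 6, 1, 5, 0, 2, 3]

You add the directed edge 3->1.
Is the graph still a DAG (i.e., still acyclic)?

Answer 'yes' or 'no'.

Answer: yes

Derivation:
Given toposort: [4, 6, 1, 5, 0, 2, 3]
Position of 3: index 6; position of 1: index 2
New edge 3->1: backward (u after v in old order)
Backward edge: old toposort is now invalid. Check if this creates a cycle.
Does 1 already reach 3? Reachable from 1: [1, 2]. NO -> still a DAG (reorder needed).
Still a DAG? yes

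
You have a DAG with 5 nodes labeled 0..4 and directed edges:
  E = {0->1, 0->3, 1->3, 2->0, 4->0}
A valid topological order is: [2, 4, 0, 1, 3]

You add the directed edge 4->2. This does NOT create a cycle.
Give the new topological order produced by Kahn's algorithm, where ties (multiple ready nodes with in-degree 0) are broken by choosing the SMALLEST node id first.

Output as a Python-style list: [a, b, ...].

Answer: [4, 2, 0, 1, 3]

Derivation:
Old toposort: [2, 4, 0, 1, 3]
Added edge: 4->2
Position of 4 (1) > position of 2 (0). Must reorder: 4 must now come before 2.
Run Kahn's algorithm (break ties by smallest node id):
  initial in-degrees: [2, 1, 1, 2, 0]
  ready (indeg=0): [4]
  pop 4: indeg[0]->1; indeg[2]->0 | ready=[2] | order so far=[4]
  pop 2: indeg[0]->0 | ready=[0] | order so far=[4, 2]
  pop 0: indeg[1]->0; indeg[3]->1 | ready=[1] | order so far=[4, 2, 0]
  pop 1: indeg[3]->0 | ready=[3] | order so far=[4, 2, 0, 1]
  pop 3: no out-edges | ready=[] | order so far=[4, 2, 0, 1, 3]
  Result: [4, 2, 0, 1, 3]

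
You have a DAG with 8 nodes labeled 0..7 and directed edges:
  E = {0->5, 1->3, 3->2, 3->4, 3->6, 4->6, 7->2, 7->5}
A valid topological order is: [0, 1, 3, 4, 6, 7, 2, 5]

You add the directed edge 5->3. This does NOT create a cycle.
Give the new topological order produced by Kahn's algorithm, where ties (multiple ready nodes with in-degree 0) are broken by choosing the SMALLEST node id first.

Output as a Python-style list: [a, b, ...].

Answer: [0, 1, 7, 5, 3, 2, 4, 6]

Derivation:
Old toposort: [0, 1, 3, 4, 6, 7, 2, 5]
Added edge: 5->3
Position of 5 (7) > position of 3 (2). Must reorder: 5 must now come before 3.
Run Kahn's algorithm (break ties by smallest node id):
  initial in-degrees: [0, 0, 2, 2, 1, 2, 2, 0]
  ready (indeg=0): [0, 1, 7]
  pop 0: indeg[5]->1 | ready=[1, 7] | order so far=[0]
  pop 1: indeg[3]->1 | ready=[7] | order so far=[0, 1]
  pop 7: indeg[2]->1; indeg[5]->0 | ready=[5] | order so far=[0, 1, 7]
  pop 5: indeg[3]->0 | ready=[3] | order so far=[0, 1, 7, 5]
  pop 3: indeg[2]->0; indeg[4]->0; indeg[6]->1 | ready=[2, 4] | order so far=[0, 1, 7, 5, 3]
  pop 2: no out-edges | ready=[4] | order so far=[0, 1, 7, 5, 3, 2]
  pop 4: indeg[6]->0 | ready=[6] | order so far=[0, 1, 7, 5, 3, 2, 4]
  pop 6: no out-edges | ready=[] | order so far=[0, 1, 7, 5, 3, 2, 4, 6]
  Result: [0, 1, 7, 5, 3, 2, 4, 6]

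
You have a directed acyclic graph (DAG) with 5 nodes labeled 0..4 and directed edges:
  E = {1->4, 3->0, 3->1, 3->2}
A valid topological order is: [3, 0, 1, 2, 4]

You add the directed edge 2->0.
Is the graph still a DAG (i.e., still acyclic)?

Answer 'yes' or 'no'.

Given toposort: [3, 0, 1, 2, 4]
Position of 2: index 3; position of 0: index 1
New edge 2->0: backward (u after v in old order)
Backward edge: old toposort is now invalid. Check if this creates a cycle.
Does 0 already reach 2? Reachable from 0: [0]. NO -> still a DAG (reorder needed).
Still a DAG? yes

Answer: yes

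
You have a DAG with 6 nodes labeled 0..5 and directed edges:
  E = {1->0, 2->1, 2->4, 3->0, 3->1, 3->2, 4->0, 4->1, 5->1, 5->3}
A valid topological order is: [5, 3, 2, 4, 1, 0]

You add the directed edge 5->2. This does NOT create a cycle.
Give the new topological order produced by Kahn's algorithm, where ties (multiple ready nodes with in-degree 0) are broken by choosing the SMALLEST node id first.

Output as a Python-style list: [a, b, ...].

Old toposort: [5, 3, 2, 4, 1, 0]
Added edge: 5->2
Position of 5 (0) < position of 2 (2). Old order still valid.
Run Kahn's algorithm (break ties by smallest node id):
  initial in-degrees: [3, 4, 2, 1, 1, 0]
  ready (indeg=0): [5]
  pop 5: indeg[1]->3; indeg[2]->1; indeg[3]->0 | ready=[3] | order so far=[5]
  pop 3: indeg[0]->2; indeg[1]->2; indeg[2]->0 | ready=[2] | order so far=[5, 3]
  pop 2: indeg[1]->1; indeg[4]->0 | ready=[4] | order so far=[5, 3, 2]
  pop 4: indeg[0]->1; indeg[1]->0 | ready=[1] | order so far=[5, 3, 2, 4]
  pop 1: indeg[0]->0 | ready=[0] | order so far=[5, 3, 2, 4, 1]
  pop 0: no out-edges | ready=[] | order so far=[5, 3, 2, 4, 1, 0]
  Result: [5, 3, 2, 4, 1, 0]

Answer: [5, 3, 2, 4, 1, 0]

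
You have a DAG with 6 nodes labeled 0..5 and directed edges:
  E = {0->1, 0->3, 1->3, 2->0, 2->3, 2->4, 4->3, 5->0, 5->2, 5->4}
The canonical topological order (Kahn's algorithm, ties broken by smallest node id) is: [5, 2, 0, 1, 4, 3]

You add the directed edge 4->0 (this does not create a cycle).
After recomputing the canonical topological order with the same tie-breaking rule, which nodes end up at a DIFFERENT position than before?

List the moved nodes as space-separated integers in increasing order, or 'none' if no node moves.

Old toposort: [5, 2, 0, 1, 4, 3]
Added edge 4->0
Recompute Kahn (smallest-id tiebreak):
  initial in-degrees: [3, 1, 1, 4, 2, 0]
  ready (indeg=0): [5]
  pop 5: indeg[0]->2; indeg[2]->0; indeg[4]->1 | ready=[2] | order so far=[5]
  pop 2: indeg[0]->1; indeg[3]->3; indeg[4]->0 | ready=[4] | order so far=[5, 2]
  pop 4: indeg[0]->0; indeg[3]->2 | ready=[0] | order so far=[5, 2, 4]
  pop 0: indeg[1]->0; indeg[3]->1 | ready=[1] | order so far=[5, 2, 4, 0]
  pop 1: indeg[3]->0 | ready=[3] | order so far=[5, 2, 4, 0, 1]
  pop 3: no out-edges | ready=[] | order so far=[5, 2, 4, 0, 1, 3]
New canonical toposort: [5, 2, 4, 0, 1, 3]
Compare positions:
  Node 0: index 2 -> 3 (moved)
  Node 1: index 3 -> 4 (moved)
  Node 2: index 1 -> 1 (same)
  Node 3: index 5 -> 5 (same)
  Node 4: index 4 -> 2 (moved)
  Node 5: index 0 -> 0 (same)
Nodes that changed position: 0 1 4

Answer: 0 1 4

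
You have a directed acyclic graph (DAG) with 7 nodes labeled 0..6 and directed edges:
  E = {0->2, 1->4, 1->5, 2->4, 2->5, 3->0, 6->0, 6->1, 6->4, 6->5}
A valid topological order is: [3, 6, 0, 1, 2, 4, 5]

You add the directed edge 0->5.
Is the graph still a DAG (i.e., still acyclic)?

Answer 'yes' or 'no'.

Answer: yes

Derivation:
Given toposort: [3, 6, 0, 1, 2, 4, 5]
Position of 0: index 2; position of 5: index 6
New edge 0->5: forward
Forward edge: respects the existing order. Still a DAG, same toposort still valid.
Still a DAG? yes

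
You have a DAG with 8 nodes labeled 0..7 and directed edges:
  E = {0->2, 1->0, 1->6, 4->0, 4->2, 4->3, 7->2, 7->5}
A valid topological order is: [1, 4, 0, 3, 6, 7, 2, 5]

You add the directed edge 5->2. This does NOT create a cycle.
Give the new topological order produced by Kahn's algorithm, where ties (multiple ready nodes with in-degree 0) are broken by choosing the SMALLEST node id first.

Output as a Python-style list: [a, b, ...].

Old toposort: [1, 4, 0, 3, 6, 7, 2, 5]
Added edge: 5->2
Position of 5 (7) > position of 2 (6). Must reorder: 5 must now come before 2.
Run Kahn's algorithm (break ties by smallest node id):
  initial in-degrees: [2, 0, 4, 1, 0, 1, 1, 0]
  ready (indeg=0): [1, 4, 7]
  pop 1: indeg[0]->1; indeg[6]->0 | ready=[4, 6, 7] | order so far=[1]
  pop 4: indeg[0]->0; indeg[2]->3; indeg[3]->0 | ready=[0, 3, 6, 7] | order so far=[1, 4]
  pop 0: indeg[2]->2 | ready=[3, 6, 7] | order so far=[1, 4, 0]
  pop 3: no out-edges | ready=[6, 7] | order so far=[1, 4, 0, 3]
  pop 6: no out-edges | ready=[7] | order so far=[1, 4, 0, 3, 6]
  pop 7: indeg[2]->1; indeg[5]->0 | ready=[5] | order so far=[1, 4, 0, 3, 6, 7]
  pop 5: indeg[2]->0 | ready=[2] | order so far=[1, 4, 0, 3, 6, 7, 5]
  pop 2: no out-edges | ready=[] | order so far=[1, 4, 0, 3, 6, 7, 5, 2]
  Result: [1, 4, 0, 3, 6, 7, 5, 2]

Answer: [1, 4, 0, 3, 6, 7, 5, 2]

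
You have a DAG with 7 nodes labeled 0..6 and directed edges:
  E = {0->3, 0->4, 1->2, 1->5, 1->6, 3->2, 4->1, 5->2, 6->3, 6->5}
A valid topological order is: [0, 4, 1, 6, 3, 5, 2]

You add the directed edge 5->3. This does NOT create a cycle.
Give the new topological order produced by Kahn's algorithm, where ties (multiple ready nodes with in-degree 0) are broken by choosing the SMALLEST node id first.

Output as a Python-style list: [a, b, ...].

Old toposort: [0, 4, 1, 6, 3, 5, 2]
Added edge: 5->3
Position of 5 (5) > position of 3 (4). Must reorder: 5 must now come before 3.
Run Kahn's algorithm (break ties by smallest node id):
  initial in-degrees: [0, 1, 3, 3, 1, 2, 1]
  ready (indeg=0): [0]
  pop 0: indeg[3]->2; indeg[4]->0 | ready=[4] | order so far=[0]
  pop 4: indeg[1]->0 | ready=[1] | order so far=[0, 4]
  pop 1: indeg[2]->2; indeg[5]->1; indeg[6]->0 | ready=[6] | order so far=[0, 4, 1]
  pop 6: indeg[3]->1; indeg[5]->0 | ready=[5] | order so far=[0, 4, 1, 6]
  pop 5: indeg[2]->1; indeg[3]->0 | ready=[3] | order so far=[0, 4, 1, 6, 5]
  pop 3: indeg[2]->0 | ready=[2] | order so far=[0, 4, 1, 6, 5, 3]
  pop 2: no out-edges | ready=[] | order so far=[0, 4, 1, 6, 5, 3, 2]
  Result: [0, 4, 1, 6, 5, 3, 2]

Answer: [0, 4, 1, 6, 5, 3, 2]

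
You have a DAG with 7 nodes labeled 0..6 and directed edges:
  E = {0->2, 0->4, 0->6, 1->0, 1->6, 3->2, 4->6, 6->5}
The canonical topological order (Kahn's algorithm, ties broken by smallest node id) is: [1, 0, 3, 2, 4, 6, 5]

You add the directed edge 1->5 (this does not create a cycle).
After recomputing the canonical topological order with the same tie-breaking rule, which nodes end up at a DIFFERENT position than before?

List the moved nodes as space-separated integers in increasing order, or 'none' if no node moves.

Answer: none

Derivation:
Old toposort: [1, 0, 3, 2, 4, 6, 5]
Added edge 1->5
Recompute Kahn (smallest-id tiebreak):
  initial in-degrees: [1, 0, 2, 0, 1, 2, 3]
  ready (indeg=0): [1, 3]
  pop 1: indeg[0]->0; indeg[5]->1; indeg[6]->2 | ready=[0, 3] | order so far=[1]
  pop 0: indeg[2]->1; indeg[4]->0; indeg[6]->1 | ready=[3, 4] | order so far=[1, 0]
  pop 3: indeg[2]->0 | ready=[2, 4] | order so far=[1, 0, 3]
  pop 2: no out-edges | ready=[4] | order so far=[1, 0, 3, 2]
  pop 4: indeg[6]->0 | ready=[6] | order so far=[1, 0, 3, 2, 4]
  pop 6: indeg[5]->0 | ready=[5] | order so far=[1, 0, 3, 2, 4, 6]
  pop 5: no out-edges | ready=[] | order so far=[1, 0, 3, 2, 4, 6, 5]
New canonical toposort: [1, 0, 3, 2, 4, 6, 5]
Compare positions:
  Node 0: index 1 -> 1 (same)
  Node 1: index 0 -> 0 (same)
  Node 2: index 3 -> 3 (same)
  Node 3: index 2 -> 2 (same)
  Node 4: index 4 -> 4 (same)
  Node 5: index 6 -> 6 (same)
  Node 6: index 5 -> 5 (same)
Nodes that changed position: none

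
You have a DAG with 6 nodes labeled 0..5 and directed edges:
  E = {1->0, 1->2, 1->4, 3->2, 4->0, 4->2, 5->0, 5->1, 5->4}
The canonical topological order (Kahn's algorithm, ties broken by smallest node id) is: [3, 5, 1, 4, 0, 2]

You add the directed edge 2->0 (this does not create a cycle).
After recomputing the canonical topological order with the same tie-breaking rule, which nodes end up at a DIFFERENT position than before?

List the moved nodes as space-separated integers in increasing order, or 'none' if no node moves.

Answer: 0 2

Derivation:
Old toposort: [3, 5, 1, 4, 0, 2]
Added edge 2->0
Recompute Kahn (smallest-id tiebreak):
  initial in-degrees: [4, 1, 3, 0, 2, 0]
  ready (indeg=0): [3, 5]
  pop 3: indeg[2]->2 | ready=[5] | order so far=[3]
  pop 5: indeg[0]->3; indeg[1]->0; indeg[4]->1 | ready=[1] | order so far=[3, 5]
  pop 1: indeg[0]->2; indeg[2]->1; indeg[4]->0 | ready=[4] | order so far=[3, 5, 1]
  pop 4: indeg[0]->1; indeg[2]->0 | ready=[2] | order so far=[3, 5, 1, 4]
  pop 2: indeg[0]->0 | ready=[0] | order so far=[3, 5, 1, 4, 2]
  pop 0: no out-edges | ready=[] | order so far=[3, 5, 1, 4, 2, 0]
New canonical toposort: [3, 5, 1, 4, 2, 0]
Compare positions:
  Node 0: index 4 -> 5 (moved)
  Node 1: index 2 -> 2 (same)
  Node 2: index 5 -> 4 (moved)
  Node 3: index 0 -> 0 (same)
  Node 4: index 3 -> 3 (same)
  Node 5: index 1 -> 1 (same)
Nodes that changed position: 0 2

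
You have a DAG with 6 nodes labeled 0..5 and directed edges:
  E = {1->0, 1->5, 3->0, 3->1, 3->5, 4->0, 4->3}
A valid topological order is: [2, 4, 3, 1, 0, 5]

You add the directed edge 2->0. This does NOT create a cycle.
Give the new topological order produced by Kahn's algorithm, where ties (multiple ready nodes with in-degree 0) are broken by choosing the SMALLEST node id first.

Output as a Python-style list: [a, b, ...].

Old toposort: [2, 4, 3, 1, 0, 5]
Added edge: 2->0
Position of 2 (0) < position of 0 (4). Old order still valid.
Run Kahn's algorithm (break ties by smallest node id):
  initial in-degrees: [4, 1, 0, 1, 0, 2]
  ready (indeg=0): [2, 4]
  pop 2: indeg[0]->3 | ready=[4] | order so far=[2]
  pop 4: indeg[0]->2; indeg[3]->0 | ready=[3] | order so far=[2, 4]
  pop 3: indeg[0]->1; indeg[1]->0; indeg[5]->1 | ready=[1] | order so far=[2, 4, 3]
  pop 1: indeg[0]->0; indeg[5]->0 | ready=[0, 5] | order so far=[2, 4, 3, 1]
  pop 0: no out-edges | ready=[5] | order so far=[2, 4, 3, 1, 0]
  pop 5: no out-edges | ready=[] | order so far=[2, 4, 3, 1, 0, 5]
  Result: [2, 4, 3, 1, 0, 5]

Answer: [2, 4, 3, 1, 0, 5]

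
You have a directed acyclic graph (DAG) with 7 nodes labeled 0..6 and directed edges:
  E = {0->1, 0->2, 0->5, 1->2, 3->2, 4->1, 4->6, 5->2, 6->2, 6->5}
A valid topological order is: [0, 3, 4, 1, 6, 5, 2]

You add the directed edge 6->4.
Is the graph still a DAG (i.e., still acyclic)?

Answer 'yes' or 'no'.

Given toposort: [0, 3, 4, 1, 6, 5, 2]
Position of 6: index 4; position of 4: index 2
New edge 6->4: backward (u after v in old order)
Backward edge: old toposort is now invalid. Check if this creates a cycle.
Does 4 already reach 6? Reachable from 4: [1, 2, 4, 5, 6]. YES -> cycle!
Still a DAG? no

Answer: no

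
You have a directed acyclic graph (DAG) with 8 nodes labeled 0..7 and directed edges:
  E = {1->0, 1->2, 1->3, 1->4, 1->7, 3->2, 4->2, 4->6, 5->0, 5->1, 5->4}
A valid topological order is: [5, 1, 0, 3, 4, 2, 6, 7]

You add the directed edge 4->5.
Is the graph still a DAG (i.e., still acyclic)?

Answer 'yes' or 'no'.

Answer: no

Derivation:
Given toposort: [5, 1, 0, 3, 4, 2, 6, 7]
Position of 4: index 4; position of 5: index 0
New edge 4->5: backward (u after v in old order)
Backward edge: old toposort is now invalid. Check if this creates a cycle.
Does 5 already reach 4? Reachable from 5: [0, 1, 2, 3, 4, 5, 6, 7]. YES -> cycle!
Still a DAG? no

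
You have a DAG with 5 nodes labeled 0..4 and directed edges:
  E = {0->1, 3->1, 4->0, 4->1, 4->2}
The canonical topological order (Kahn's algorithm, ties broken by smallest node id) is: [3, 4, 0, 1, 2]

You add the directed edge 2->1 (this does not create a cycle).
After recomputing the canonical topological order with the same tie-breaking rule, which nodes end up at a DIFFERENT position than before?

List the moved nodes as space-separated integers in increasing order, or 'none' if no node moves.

Answer: 1 2

Derivation:
Old toposort: [3, 4, 0, 1, 2]
Added edge 2->1
Recompute Kahn (smallest-id tiebreak):
  initial in-degrees: [1, 4, 1, 0, 0]
  ready (indeg=0): [3, 4]
  pop 3: indeg[1]->3 | ready=[4] | order so far=[3]
  pop 4: indeg[0]->0; indeg[1]->2; indeg[2]->0 | ready=[0, 2] | order so far=[3, 4]
  pop 0: indeg[1]->1 | ready=[2] | order so far=[3, 4, 0]
  pop 2: indeg[1]->0 | ready=[1] | order so far=[3, 4, 0, 2]
  pop 1: no out-edges | ready=[] | order so far=[3, 4, 0, 2, 1]
New canonical toposort: [3, 4, 0, 2, 1]
Compare positions:
  Node 0: index 2 -> 2 (same)
  Node 1: index 3 -> 4 (moved)
  Node 2: index 4 -> 3 (moved)
  Node 3: index 0 -> 0 (same)
  Node 4: index 1 -> 1 (same)
Nodes that changed position: 1 2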